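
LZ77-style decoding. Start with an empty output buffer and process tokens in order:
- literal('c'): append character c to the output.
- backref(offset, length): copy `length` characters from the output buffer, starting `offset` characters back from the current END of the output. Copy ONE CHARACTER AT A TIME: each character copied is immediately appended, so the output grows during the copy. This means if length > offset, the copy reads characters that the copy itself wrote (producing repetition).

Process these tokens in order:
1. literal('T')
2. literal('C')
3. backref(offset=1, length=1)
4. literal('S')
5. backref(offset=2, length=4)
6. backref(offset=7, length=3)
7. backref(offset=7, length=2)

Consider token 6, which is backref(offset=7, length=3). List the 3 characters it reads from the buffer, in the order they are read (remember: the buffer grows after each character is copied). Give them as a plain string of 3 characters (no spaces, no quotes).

Token 1: literal('T'). Output: "T"
Token 2: literal('C'). Output: "TC"
Token 3: backref(off=1, len=1). Copied 'C' from pos 1. Output: "TCC"
Token 4: literal('S'). Output: "TCCS"
Token 5: backref(off=2, len=4) (overlapping!). Copied 'CSCS' from pos 2. Output: "TCCSCSCS"
Token 6: backref(off=7, len=3). Buffer before: "TCCSCSCS" (len 8)
  byte 1: read out[1]='C', append. Buffer now: "TCCSCSCSC"
  byte 2: read out[2]='C', append. Buffer now: "TCCSCSCSCC"
  byte 3: read out[3]='S', append. Buffer now: "TCCSCSCSCCS"

Answer: CCS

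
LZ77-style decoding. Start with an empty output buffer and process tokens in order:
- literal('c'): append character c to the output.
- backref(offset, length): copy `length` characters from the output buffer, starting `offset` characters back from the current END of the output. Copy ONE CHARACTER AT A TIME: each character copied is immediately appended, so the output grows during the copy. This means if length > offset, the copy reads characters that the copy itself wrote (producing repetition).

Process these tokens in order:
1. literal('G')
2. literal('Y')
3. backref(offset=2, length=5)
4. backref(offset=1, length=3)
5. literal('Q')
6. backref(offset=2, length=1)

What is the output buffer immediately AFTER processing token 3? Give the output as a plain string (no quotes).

Answer: GYGYGYG

Derivation:
Token 1: literal('G'). Output: "G"
Token 2: literal('Y'). Output: "GY"
Token 3: backref(off=2, len=5) (overlapping!). Copied 'GYGYG' from pos 0. Output: "GYGYGYG"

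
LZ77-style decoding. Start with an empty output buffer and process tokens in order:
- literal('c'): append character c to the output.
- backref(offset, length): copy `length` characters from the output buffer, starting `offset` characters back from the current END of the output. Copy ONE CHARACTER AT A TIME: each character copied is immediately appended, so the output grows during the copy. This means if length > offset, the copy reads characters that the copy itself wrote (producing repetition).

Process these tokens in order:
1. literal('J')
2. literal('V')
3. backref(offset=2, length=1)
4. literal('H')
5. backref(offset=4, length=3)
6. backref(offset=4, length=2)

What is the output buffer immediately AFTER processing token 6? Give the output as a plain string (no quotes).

Answer: JVJHJVJHJ

Derivation:
Token 1: literal('J'). Output: "J"
Token 2: literal('V'). Output: "JV"
Token 3: backref(off=2, len=1). Copied 'J' from pos 0. Output: "JVJ"
Token 4: literal('H'). Output: "JVJH"
Token 5: backref(off=4, len=3). Copied 'JVJ' from pos 0. Output: "JVJHJVJ"
Token 6: backref(off=4, len=2). Copied 'HJ' from pos 3. Output: "JVJHJVJHJ"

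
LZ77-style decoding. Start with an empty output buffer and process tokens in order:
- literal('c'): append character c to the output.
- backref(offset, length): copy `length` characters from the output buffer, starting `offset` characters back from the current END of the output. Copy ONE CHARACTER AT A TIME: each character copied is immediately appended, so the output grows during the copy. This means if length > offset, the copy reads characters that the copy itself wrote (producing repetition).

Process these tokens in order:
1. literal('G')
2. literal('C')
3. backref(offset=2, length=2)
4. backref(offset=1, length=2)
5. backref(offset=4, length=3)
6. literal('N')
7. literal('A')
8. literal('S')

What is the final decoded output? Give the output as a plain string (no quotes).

Token 1: literal('G'). Output: "G"
Token 2: literal('C'). Output: "GC"
Token 3: backref(off=2, len=2). Copied 'GC' from pos 0. Output: "GCGC"
Token 4: backref(off=1, len=2) (overlapping!). Copied 'CC' from pos 3. Output: "GCGCCC"
Token 5: backref(off=4, len=3). Copied 'GCC' from pos 2. Output: "GCGCCCGCC"
Token 6: literal('N'). Output: "GCGCCCGCCN"
Token 7: literal('A'). Output: "GCGCCCGCCNA"
Token 8: literal('S'). Output: "GCGCCCGCCNAS"

Answer: GCGCCCGCCNAS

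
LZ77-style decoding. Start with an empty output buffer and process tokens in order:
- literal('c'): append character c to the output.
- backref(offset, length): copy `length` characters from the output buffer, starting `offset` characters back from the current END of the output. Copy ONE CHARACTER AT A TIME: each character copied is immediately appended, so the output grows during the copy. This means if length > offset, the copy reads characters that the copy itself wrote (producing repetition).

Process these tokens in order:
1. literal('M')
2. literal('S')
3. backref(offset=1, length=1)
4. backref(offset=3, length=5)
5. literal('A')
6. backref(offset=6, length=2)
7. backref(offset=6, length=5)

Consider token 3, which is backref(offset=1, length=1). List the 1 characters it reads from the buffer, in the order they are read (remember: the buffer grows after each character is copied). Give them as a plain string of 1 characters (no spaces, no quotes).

Answer: S

Derivation:
Token 1: literal('M'). Output: "M"
Token 2: literal('S'). Output: "MS"
Token 3: backref(off=1, len=1). Buffer before: "MS" (len 2)
  byte 1: read out[1]='S', append. Buffer now: "MSS"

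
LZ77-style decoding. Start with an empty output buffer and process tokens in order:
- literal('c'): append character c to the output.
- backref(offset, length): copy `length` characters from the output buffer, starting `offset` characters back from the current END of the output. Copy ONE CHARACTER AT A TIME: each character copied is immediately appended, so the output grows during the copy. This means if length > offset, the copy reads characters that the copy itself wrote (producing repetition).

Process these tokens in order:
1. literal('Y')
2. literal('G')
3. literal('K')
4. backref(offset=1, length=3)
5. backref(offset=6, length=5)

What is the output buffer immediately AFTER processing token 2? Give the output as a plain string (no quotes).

Token 1: literal('Y'). Output: "Y"
Token 2: literal('G'). Output: "YG"

Answer: YG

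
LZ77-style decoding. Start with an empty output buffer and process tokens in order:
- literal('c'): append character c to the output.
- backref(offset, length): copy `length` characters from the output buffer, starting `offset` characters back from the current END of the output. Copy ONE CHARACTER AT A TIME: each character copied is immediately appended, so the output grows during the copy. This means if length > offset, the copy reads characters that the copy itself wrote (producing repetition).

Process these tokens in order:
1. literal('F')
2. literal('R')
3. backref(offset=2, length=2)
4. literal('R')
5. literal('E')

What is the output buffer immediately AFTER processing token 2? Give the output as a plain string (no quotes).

Token 1: literal('F'). Output: "F"
Token 2: literal('R'). Output: "FR"

Answer: FR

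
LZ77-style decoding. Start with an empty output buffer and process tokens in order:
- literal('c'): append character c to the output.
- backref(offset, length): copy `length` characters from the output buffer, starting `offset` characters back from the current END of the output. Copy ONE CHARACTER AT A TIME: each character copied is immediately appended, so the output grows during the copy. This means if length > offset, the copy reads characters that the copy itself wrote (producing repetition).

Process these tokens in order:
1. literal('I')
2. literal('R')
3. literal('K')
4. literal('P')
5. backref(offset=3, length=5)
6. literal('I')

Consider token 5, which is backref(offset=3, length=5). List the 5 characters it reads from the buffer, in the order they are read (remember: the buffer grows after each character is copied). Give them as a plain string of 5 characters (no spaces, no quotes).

Token 1: literal('I'). Output: "I"
Token 2: literal('R'). Output: "IR"
Token 3: literal('K'). Output: "IRK"
Token 4: literal('P'). Output: "IRKP"
Token 5: backref(off=3, len=5). Buffer before: "IRKP" (len 4)
  byte 1: read out[1]='R', append. Buffer now: "IRKPR"
  byte 2: read out[2]='K', append. Buffer now: "IRKPRK"
  byte 3: read out[3]='P', append. Buffer now: "IRKPRKP"
  byte 4: read out[4]='R', append. Buffer now: "IRKPRKPR"
  byte 5: read out[5]='K', append. Buffer now: "IRKPRKPRK"

Answer: RKPRK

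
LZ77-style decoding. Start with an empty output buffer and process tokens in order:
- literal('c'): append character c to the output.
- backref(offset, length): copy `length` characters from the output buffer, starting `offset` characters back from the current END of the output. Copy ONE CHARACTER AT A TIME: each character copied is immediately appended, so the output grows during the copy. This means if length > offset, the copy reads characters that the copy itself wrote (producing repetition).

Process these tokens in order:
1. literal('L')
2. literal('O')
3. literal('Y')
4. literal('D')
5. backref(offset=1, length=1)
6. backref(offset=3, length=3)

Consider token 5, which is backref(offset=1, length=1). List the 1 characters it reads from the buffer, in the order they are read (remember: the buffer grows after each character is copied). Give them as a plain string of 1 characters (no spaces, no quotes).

Answer: D

Derivation:
Token 1: literal('L'). Output: "L"
Token 2: literal('O'). Output: "LO"
Token 3: literal('Y'). Output: "LOY"
Token 4: literal('D'). Output: "LOYD"
Token 5: backref(off=1, len=1). Buffer before: "LOYD" (len 4)
  byte 1: read out[3]='D', append. Buffer now: "LOYDD"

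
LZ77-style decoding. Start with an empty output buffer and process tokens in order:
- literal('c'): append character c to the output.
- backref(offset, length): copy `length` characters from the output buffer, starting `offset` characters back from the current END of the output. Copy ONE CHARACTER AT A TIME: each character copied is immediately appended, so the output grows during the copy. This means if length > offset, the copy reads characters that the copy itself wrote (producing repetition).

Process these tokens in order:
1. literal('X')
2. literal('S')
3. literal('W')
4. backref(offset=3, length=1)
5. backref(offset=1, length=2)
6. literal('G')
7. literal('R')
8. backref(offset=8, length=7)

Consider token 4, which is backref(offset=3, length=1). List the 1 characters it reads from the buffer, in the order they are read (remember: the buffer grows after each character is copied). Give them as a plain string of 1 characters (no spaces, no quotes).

Answer: X

Derivation:
Token 1: literal('X'). Output: "X"
Token 2: literal('S'). Output: "XS"
Token 3: literal('W'). Output: "XSW"
Token 4: backref(off=3, len=1). Buffer before: "XSW" (len 3)
  byte 1: read out[0]='X', append. Buffer now: "XSWX"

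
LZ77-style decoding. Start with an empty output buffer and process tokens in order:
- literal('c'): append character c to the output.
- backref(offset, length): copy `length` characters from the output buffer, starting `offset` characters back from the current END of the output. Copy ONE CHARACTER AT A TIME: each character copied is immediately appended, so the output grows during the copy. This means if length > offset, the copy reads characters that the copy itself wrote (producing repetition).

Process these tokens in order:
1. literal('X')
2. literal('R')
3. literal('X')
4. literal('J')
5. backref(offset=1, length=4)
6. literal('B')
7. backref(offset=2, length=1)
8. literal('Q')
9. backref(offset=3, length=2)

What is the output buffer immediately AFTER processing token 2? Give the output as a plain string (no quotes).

Answer: XR

Derivation:
Token 1: literal('X'). Output: "X"
Token 2: literal('R'). Output: "XR"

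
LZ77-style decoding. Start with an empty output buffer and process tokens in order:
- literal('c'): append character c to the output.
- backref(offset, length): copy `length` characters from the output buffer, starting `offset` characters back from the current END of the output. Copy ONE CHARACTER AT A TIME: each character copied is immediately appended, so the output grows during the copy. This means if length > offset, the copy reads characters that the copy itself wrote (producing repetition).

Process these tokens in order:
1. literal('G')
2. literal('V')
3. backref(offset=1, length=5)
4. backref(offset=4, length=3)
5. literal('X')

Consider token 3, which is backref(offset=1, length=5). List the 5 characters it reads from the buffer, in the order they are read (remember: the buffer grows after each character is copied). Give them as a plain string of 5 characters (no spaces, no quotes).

Answer: VVVVV

Derivation:
Token 1: literal('G'). Output: "G"
Token 2: literal('V'). Output: "GV"
Token 3: backref(off=1, len=5). Buffer before: "GV" (len 2)
  byte 1: read out[1]='V', append. Buffer now: "GVV"
  byte 2: read out[2]='V', append. Buffer now: "GVVV"
  byte 3: read out[3]='V', append. Buffer now: "GVVVV"
  byte 4: read out[4]='V', append. Buffer now: "GVVVVV"
  byte 5: read out[5]='V', append. Buffer now: "GVVVVVV"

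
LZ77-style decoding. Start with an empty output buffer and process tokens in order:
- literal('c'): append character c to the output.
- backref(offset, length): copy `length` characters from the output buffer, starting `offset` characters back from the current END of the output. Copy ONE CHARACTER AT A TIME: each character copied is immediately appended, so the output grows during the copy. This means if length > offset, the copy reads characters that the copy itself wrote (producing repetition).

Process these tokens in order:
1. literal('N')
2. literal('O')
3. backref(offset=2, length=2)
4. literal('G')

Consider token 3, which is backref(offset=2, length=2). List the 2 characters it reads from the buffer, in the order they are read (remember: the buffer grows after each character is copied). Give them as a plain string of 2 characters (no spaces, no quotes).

Answer: NO

Derivation:
Token 1: literal('N'). Output: "N"
Token 2: literal('O'). Output: "NO"
Token 3: backref(off=2, len=2). Buffer before: "NO" (len 2)
  byte 1: read out[0]='N', append. Buffer now: "NON"
  byte 2: read out[1]='O', append. Buffer now: "NONO"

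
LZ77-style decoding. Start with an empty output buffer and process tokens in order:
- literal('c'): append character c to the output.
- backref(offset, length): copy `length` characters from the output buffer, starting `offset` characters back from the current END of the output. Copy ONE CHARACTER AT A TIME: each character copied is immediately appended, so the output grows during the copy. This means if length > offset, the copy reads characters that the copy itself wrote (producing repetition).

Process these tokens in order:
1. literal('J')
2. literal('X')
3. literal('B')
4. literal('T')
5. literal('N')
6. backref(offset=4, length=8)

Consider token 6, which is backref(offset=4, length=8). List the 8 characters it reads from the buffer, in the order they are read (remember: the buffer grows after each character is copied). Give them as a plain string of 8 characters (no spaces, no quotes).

Token 1: literal('J'). Output: "J"
Token 2: literal('X'). Output: "JX"
Token 3: literal('B'). Output: "JXB"
Token 4: literal('T'). Output: "JXBT"
Token 5: literal('N'). Output: "JXBTN"
Token 6: backref(off=4, len=8). Buffer before: "JXBTN" (len 5)
  byte 1: read out[1]='X', append. Buffer now: "JXBTNX"
  byte 2: read out[2]='B', append. Buffer now: "JXBTNXB"
  byte 3: read out[3]='T', append. Buffer now: "JXBTNXBT"
  byte 4: read out[4]='N', append. Buffer now: "JXBTNXBTN"
  byte 5: read out[5]='X', append. Buffer now: "JXBTNXBTNX"
  byte 6: read out[6]='B', append. Buffer now: "JXBTNXBTNXB"
  byte 7: read out[7]='T', append. Buffer now: "JXBTNXBTNXBT"
  byte 8: read out[8]='N', append. Buffer now: "JXBTNXBTNXBTN"

Answer: XBTNXBTN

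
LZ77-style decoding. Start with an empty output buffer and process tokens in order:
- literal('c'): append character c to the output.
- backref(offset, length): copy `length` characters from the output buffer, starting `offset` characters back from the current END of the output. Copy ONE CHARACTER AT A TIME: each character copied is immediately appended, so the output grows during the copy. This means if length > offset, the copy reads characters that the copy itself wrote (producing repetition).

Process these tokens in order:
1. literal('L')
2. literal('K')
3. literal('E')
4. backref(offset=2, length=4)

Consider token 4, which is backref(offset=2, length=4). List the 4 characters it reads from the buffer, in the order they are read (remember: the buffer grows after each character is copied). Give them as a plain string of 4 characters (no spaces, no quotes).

Answer: KEKE

Derivation:
Token 1: literal('L'). Output: "L"
Token 2: literal('K'). Output: "LK"
Token 3: literal('E'). Output: "LKE"
Token 4: backref(off=2, len=4). Buffer before: "LKE" (len 3)
  byte 1: read out[1]='K', append. Buffer now: "LKEK"
  byte 2: read out[2]='E', append. Buffer now: "LKEKE"
  byte 3: read out[3]='K', append. Buffer now: "LKEKEK"
  byte 4: read out[4]='E', append. Buffer now: "LKEKEKE"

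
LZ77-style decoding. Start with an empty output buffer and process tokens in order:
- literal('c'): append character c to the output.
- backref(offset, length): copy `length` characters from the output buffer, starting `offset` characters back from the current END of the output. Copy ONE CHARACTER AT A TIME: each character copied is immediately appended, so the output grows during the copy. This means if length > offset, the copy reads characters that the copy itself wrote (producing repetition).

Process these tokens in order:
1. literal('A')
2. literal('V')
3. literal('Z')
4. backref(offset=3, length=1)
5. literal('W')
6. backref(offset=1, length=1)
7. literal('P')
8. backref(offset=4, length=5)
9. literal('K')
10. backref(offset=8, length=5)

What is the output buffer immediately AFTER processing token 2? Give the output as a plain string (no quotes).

Token 1: literal('A'). Output: "A"
Token 2: literal('V'). Output: "AV"

Answer: AV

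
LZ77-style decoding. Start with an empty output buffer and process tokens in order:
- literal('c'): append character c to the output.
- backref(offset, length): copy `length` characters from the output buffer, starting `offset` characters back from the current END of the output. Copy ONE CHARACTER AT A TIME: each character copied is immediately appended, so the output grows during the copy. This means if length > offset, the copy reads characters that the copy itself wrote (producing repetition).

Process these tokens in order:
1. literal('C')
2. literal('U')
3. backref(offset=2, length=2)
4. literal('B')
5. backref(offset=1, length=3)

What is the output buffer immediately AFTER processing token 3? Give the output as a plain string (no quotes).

Token 1: literal('C'). Output: "C"
Token 2: literal('U'). Output: "CU"
Token 3: backref(off=2, len=2). Copied 'CU' from pos 0. Output: "CUCU"

Answer: CUCU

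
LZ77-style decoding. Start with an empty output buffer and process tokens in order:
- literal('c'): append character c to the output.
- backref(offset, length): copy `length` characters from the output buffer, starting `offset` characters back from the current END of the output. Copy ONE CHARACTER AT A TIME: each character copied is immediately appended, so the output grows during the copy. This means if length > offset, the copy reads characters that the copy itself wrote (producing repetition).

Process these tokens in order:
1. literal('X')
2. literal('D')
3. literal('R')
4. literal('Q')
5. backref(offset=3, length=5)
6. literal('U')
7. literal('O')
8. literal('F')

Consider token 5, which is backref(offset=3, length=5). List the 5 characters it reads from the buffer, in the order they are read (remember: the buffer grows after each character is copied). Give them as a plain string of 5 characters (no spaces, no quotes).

Token 1: literal('X'). Output: "X"
Token 2: literal('D'). Output: "XD"
Token 3: literal('R'). Output: "XDR"
Token 4: literal('Q'). Output: "XDRQ"
Token 5: backref(off=3, len=5). Buffer before: "XDRQ" (len 4)
  byte 1: read out[1]='D', append. Buffer now: "XDRQD"
  byte 2: read out[2]='R', append. Buffer now: "XDRQDR"
  byte 3: read out[3]='Q', append. Buffer now: "XDRQDRQ"
  byte 4: read out[4]='D', append. Buffer now: "XDRQDRQD"
  byte 5: read out[5]='R', append. Buffer now: "XDRQDRQDR"

Answer: DRQDR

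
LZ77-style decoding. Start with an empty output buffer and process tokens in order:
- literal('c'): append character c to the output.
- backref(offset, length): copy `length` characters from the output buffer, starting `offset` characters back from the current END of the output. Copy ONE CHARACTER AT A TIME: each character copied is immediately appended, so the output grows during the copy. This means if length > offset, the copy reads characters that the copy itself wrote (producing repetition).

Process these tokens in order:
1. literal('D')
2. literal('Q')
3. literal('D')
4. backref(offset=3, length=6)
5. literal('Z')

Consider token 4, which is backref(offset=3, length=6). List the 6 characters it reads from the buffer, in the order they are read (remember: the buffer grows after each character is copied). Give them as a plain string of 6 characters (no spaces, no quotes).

Token 1: literal('D'). Output: "D"
Token 2: literal('Q'). Output: "DQ"
Token 3: literal('D'). Output: "DQD"
Token 4: backref(off=3, len=6). Buffer before: "DQD" (len 3)
  byte 1: read out[0]='D', append. Buffer now: "DQDD"
  byte 2: read out[1]='Q', append. Buffer now: "DQDDQ"
  byte 3: read out[2]='D', append. Buffer now: "DQDDQD"
  byte 4: read out[3]='D', append. Buffer now: "DQDDQDD"
  byte 5: read out[4]='Q', append. Buffer now: "DQDDQDDQ"
  byte 6: read out[5]='D', append. Buffer now: "DQDDQDDQD"

Answer: DQDDQD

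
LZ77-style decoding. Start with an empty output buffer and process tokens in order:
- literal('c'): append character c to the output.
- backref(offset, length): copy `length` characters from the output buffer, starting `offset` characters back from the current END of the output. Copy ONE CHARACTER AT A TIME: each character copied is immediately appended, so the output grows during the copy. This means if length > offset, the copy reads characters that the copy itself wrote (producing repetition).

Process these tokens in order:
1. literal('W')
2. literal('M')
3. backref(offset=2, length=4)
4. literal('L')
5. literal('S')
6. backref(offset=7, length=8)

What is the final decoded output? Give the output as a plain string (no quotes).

Answer: WMWMWMLSMWMWMLSM

Derivation:
Token 1: literal('W'). Output: "W"
Token 2: literal('M'). Output: "WM"
Token 3: backref(off=2, len=4) (overlapping!). Copied 'WMWM' from pos 0. Output: "WMWMWM"
Token 4: literal('L'). Output: "WMWMWML"
Token 5: literal('S'). Output: "WMWMWMLS"
Token 6: backref(off=7, len=8) (overlapping!). Copied 'MWMWMLSM' from pos 1. Output: "WMWMWMLSMWMWMLSM"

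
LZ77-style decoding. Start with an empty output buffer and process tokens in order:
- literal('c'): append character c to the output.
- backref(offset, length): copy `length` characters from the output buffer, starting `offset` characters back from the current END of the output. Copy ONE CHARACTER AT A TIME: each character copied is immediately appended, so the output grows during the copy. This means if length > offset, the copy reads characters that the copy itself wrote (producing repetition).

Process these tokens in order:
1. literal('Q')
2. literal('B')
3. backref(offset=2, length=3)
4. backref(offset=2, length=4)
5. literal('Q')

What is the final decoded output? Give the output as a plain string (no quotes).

Answer: QBQBQBQBQQ

Derivation:
Token 1: literal('Q'). Output: "Q"
Token 2: literal('B'). Output: "QB"
Token 3: backref(off=2, len=3) (overlapping!). Copied 'QBQ' from pos 0. Output: "QBQBQ"
Token 4: backref(off=2, len=4) (overlapping!). Copied 'BQBQ' from pos 3. Output: "QBQBQBQBQ"
Token 5: literal('Q'). Output: "QBQBQBQBQQ"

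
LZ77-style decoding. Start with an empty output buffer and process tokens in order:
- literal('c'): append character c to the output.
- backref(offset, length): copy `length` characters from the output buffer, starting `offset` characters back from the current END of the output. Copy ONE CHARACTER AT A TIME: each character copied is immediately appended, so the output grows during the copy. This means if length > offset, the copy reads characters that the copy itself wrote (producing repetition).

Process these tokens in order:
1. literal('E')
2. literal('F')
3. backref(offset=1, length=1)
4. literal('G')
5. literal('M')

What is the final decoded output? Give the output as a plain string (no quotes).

Answer: EFFGM

Derivation:
Token 1: literal('E'). Output: "E"
Token 2: literal('F'). Output: "EF"
Token 3: backref(off=1, len=1). Copied 'F' from pos 1. Output: "EFF"
Token 4: literal('G'). Output: "EFFG"
Token 5: literal('M'). Output: "EFFGM"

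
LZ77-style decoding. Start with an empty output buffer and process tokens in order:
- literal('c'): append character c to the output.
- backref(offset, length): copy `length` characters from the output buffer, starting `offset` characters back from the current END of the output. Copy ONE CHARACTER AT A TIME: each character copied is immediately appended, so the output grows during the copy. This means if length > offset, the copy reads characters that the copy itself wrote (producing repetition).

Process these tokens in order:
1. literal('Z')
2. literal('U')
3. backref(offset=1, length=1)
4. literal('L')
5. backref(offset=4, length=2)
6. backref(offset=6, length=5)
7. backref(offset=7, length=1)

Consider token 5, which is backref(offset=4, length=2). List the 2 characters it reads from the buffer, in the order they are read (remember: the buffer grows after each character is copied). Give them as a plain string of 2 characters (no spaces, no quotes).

Answer: ZU

Derivation:
Token 1: literal('Z'). Output: "Z"
Token 2: literal('U'). Output: "ZU"
Token 3: backref(off=1, len=1). Copied 'U' from pos 1. Output: "ZUU"
Token 4: literal('L'). Output: "ZUUL"
Token 5: backref(off=4, len=2). Buffer before: "ZUUL" (len 4)
  byte 1: read out[0]='Z', append. Buffer now: "ZUULZ"
  byte 2: read out[1]='U', append. Buffer now: "ZUULZU"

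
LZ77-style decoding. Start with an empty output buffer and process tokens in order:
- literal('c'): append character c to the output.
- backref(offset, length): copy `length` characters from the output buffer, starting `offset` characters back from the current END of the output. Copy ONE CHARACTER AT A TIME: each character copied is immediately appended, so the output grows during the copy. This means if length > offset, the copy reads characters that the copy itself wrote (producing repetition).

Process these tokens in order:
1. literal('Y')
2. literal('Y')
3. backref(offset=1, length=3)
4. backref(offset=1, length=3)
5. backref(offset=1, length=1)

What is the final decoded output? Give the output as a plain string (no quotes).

Token 1: literal('Y'). Output: "Y"
Token 2: literal('Y'). Output: "YY"
Token 3: backref(off=1, len=3) (overlapping!). Copied 'YYY' from pos 1. Output: "YYYYY"
Token 4: backref(off=1, len=3) (overlapping!). Copied 'YYY' from pos 4. Output: "YYYYYYYY"
Token 5: backref(off=1, len=1). Copied 'Y' from pos 7. Output: "YYYYYYYYY"

Answer: YYYYYYYYY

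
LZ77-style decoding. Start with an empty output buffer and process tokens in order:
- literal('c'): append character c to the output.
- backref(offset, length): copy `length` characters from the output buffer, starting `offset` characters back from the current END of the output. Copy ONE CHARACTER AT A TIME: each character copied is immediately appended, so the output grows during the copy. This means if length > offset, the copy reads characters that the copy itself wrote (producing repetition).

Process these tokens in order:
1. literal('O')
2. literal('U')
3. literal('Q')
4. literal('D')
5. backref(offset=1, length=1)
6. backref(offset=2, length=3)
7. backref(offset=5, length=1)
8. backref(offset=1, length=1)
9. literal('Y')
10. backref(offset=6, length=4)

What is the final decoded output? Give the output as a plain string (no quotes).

Answer: OUQDDDDDDDYDDDD

Derivation:
Token 1: literal('O'). Output: "O"
Token 2: literal('U'). Output: "OU"
Token 3: literal('Q'). Output: "OUQ"
Token 4: literal('D'). Output: "OUQD"
Token 5: backref(off=1, len=1). Copied 'D' from pos 3. Output: "OUQDD"
Token 6: backref(off=2, len=3) (overlapping!). Copied 'DDD' from pos 3. Output: "OUQDDDDD"
Token 7: backref(off=5, len=1). Copied 'D' from pos 3. Output: "OUQDDDDDD"
Token 8: backref(off=1, len=1). Copied 'D' from pos 8. Output: "OUQDDDDDDD"
Token 9: literal('Y'). Output: "OUQDDDDDDDY"
Token 10: backref(off=6, len=4). Copied 'DDDD' from pos 5. Output: "OUQDDDDDDDYDDDD"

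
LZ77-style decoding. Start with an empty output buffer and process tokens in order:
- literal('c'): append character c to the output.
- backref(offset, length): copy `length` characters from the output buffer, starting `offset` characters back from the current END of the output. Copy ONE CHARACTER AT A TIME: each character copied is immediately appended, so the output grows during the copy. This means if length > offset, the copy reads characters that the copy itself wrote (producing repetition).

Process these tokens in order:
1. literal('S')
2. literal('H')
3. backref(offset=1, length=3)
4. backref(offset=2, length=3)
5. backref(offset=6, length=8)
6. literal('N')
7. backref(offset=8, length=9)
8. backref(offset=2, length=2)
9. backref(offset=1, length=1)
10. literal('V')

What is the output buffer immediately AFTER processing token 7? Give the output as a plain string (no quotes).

Answer: SHHHHHHHHHHHHHHHNHHHHHHHNH

Derivation:
Token 1: literal('S'). Output: "S"
Token 2: literal('H'). Output: "SH"
Token 3: backref(off=1, len=3) (overlapping!). Copied 'HHH' from pos 1. Output: "SHHHH"
Token 4: backref(off=2, len=3) (overlapping!). Copied 'HHH' from pos 3. Output: "SHHHHHHH"
Token 5: backref(off=6, len=8) (overlapping!). Copied 'HHHHHHHH' from pos 2. Output: "SHHHHHHHHHHHHHHH"
Token 6: literal('N'). Output: "SHHHHHHHHHHHHHHHN"
Token 7: backref(off=8, len=9) (overlapping!). Copied 'HHHHHHHNH' from pos 9. Output: "SHHHHHHHHHHHHHHHNHHHHHHHNH"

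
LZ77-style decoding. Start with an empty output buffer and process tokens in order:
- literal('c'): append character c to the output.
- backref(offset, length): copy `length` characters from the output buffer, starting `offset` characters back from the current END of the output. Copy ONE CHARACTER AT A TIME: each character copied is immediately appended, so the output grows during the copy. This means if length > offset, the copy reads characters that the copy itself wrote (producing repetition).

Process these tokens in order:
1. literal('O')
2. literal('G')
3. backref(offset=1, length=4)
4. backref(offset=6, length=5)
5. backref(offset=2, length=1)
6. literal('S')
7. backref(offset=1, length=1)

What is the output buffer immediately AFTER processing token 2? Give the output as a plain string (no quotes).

Token 1: literal('O'). Output: "O"
Token 2: literal('G'). Output: "OG"

Answer: OG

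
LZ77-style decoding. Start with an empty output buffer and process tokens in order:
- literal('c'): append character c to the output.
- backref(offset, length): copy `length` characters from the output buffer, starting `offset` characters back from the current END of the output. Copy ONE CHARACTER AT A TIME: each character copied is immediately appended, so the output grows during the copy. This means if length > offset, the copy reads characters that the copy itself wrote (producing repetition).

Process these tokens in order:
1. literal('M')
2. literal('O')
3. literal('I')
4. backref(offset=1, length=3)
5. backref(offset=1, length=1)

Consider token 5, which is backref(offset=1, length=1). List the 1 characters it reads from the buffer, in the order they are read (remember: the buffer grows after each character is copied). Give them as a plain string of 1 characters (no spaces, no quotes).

Answer: I

Derivation:
Token 1: literal('M'). Output: "M"
Token 2: literal('O'). Output: "MO"
Token 3: literal('I'). Output: "MOI"
Token 4: backref(off=1, len=3) (overlapping!). Copied 'III' from pos 2. Output: "MOIIII"
Token 5: backref(off=1, len=1). Buffer before: "MOIIII" (len 6)
  byte 1: read out[5]='I', append. Buffer now: "MOIIIII"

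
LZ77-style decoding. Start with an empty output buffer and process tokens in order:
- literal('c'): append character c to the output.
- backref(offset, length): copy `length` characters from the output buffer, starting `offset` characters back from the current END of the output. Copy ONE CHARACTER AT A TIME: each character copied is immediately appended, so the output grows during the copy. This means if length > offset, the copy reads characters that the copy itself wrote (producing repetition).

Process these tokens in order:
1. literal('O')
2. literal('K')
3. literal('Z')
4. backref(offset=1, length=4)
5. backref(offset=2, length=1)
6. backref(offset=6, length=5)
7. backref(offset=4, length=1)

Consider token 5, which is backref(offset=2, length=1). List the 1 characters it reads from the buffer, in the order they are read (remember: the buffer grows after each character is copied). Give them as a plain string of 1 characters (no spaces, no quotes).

Token 1: literal('O'). Output: "O"
Token 2: literal('K'). Output: "OK"
Token 3: literal('Z'). Output: "OKZ"
Token 4: backref(off=1, len=4) (overlapping!). Copied 'ZZZZ' from pos 2. Output: "OKZZZZZ"
Token 5: backref(off=2, len=1). Buffer before: "OKZZZZZ" (len 7)
  byte 1: read out[5]='Z', append. Buffer now: "OKZZZZZZ"

Answer: Z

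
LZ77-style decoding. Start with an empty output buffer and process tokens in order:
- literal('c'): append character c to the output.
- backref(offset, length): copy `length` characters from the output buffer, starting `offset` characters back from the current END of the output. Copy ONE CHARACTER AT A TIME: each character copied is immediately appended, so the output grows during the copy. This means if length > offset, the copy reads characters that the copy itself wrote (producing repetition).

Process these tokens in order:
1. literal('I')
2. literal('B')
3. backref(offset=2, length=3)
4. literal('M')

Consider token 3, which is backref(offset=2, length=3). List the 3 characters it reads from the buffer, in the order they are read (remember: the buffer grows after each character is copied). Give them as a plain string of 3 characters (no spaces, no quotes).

Answer: IBI

Derivation:
Token 1: literal('I'). Output: "I"
Token 2: literal('B'). Output: "IB"
Token 3: backref(off=2, len=3). Buffer before: "IB" (len 2)
  byte 1: read out[0]='I', append. Buffer now: "IBI"
  byte 2: read out[1]='B', append. Buffer now: "IBIB"
  byte 3: read out[2]='I', append. Buffer now: "IBIBI"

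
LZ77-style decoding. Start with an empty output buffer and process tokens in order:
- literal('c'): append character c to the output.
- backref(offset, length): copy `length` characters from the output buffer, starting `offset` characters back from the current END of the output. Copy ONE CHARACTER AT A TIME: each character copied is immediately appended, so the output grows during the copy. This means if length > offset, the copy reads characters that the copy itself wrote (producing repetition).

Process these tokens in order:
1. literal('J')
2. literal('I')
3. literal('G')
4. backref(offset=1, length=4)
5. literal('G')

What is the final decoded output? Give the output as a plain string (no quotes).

Token 1: literal('J'). Output: "J"
Token 2: literal('I'). Output: "JI"
Token 3: literal('G'). Output: "JIG"
Token 4: backref(off=1, len=4) (overlapping!). Copied 'GGGG' from pos 2. Output: "JIGGGGG"
Token 5: literal('G'). Output: "JIGGGGGG"

Answer: JIGGGGGG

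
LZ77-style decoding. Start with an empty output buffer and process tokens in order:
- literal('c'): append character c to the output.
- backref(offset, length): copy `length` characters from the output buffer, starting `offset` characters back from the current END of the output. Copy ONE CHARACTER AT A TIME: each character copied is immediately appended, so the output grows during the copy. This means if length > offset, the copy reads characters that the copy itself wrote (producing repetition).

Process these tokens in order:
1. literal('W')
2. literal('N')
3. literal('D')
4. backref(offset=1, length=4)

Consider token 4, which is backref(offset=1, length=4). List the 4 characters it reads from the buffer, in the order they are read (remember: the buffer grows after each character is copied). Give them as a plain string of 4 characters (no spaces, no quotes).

Token 1: literal('W'). Output: "W"
Token 2: literal('N'). Output: "WN"
Token 3: literal('D'). Output: "WND"
Token 4: backref(off=1, len=4). Buffer before: "WND" (len 3)
  byte 1: read out[2]='D', append. Buffer now: "WNDD"
  byte 2: read out[3]='D', append. Buffer now: "WNDDD"
  byte 3: read out[4]='D', append. Buffer now: "WNDDDD"
  byte 4: read out[5]='D', append. Buffer now: "WNDDDDD"

Answer: DDDD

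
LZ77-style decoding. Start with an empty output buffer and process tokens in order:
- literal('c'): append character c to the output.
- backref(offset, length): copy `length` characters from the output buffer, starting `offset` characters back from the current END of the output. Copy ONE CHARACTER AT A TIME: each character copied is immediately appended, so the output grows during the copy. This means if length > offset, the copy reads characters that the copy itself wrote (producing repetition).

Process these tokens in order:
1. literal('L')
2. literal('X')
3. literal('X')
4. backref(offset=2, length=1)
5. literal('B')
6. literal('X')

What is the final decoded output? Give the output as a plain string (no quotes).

Token 1: literal('L'). Output: "L"
Token 2: literal('X'). Output: "LX"
Token 3: literal('X'). Output: "LXX"
Token 4: backref(off=2, len=1). Copied 'X' from pos 1. Output: "LXXX"
Token 5: literal('B'). Output: "LXXXB"
Token 6: literal('X'). Output: "LXXXBX"

Answer: LXXXBX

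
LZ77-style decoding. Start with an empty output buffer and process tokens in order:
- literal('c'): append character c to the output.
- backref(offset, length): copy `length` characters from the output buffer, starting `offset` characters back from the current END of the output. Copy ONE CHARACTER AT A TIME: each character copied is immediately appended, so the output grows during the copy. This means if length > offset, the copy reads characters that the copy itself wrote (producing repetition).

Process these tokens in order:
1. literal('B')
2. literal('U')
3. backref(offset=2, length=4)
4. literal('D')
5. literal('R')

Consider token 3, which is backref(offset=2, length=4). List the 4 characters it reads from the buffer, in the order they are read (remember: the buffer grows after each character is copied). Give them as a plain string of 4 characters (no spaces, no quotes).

Answer: BUBU

Derivation:
Token 1: literal('B'). Output: "B"
Token 2: literal('U'). Output: "BU"
Token 3: backref(off=2, len=4). Buffer before: "BU" (len 2)
  byte 1: read out[0]='B', append. Buffer now: "BUB"
  byte 2: read out[1]='U', append. Buffer now: "BUBU"
  byte 3: read out[2]='B', append. Buffer now: "BUBUB"
  byte 4: read out[3]='U', append. Buffer now: "BUBUBU"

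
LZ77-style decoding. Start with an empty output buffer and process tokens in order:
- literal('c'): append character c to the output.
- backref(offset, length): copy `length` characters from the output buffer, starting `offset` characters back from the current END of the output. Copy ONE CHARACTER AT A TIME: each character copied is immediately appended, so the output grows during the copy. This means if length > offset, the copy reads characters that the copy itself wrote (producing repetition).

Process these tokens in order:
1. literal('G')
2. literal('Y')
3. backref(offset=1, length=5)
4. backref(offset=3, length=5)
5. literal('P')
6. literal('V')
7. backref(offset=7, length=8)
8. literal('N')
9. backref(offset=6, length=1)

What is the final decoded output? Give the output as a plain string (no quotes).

Answer: GYYYYYYYYYYYPVYYYYYPVYNY

Derivation:
Token 1: literal('G'). Output: "G"
Token 2: literal('Y'). Output: "GY"
Token 3: backref(off=1, len=5) (overlapping!). Copied 'YYYYY' from pos 1. Output: "GYYYYYY"
Token 4: backref(off=3, len=5) (overlapping!). Copied 'YYYYY' from pos 4. Output: "GYYYYYYYYYYY"
Token 5: literal('P'). Output: "GYYYYYYYYYYYP"
Token 6: literal('V'). Output: "GYYYYYYYYYYYPV"
Token 7: backref(off=7, len=8) (overlapping!). Copied 'YYYYYPVY' from pos 7. Output: "GYYYYYYYYYYYPVYYYYYPVY"
Token 8: literal('N'). Output: "GYYYYYYYYYYYPVYYYYYPVYN"
Token 9: backref(off=6, len=1). Copied 'Y' from pos 17. Output: "GYYYYYYYYYYYPVYYYYYPVYNY"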